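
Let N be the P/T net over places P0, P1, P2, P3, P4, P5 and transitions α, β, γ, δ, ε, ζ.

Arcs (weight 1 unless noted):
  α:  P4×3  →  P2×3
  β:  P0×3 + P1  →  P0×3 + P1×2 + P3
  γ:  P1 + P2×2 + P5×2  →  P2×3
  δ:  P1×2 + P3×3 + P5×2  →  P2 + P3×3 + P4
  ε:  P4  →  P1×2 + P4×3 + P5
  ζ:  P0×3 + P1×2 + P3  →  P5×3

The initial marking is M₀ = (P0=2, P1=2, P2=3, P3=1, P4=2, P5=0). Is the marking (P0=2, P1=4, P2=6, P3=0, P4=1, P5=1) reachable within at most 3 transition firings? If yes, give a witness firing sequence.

NO — not reachable within 3 firings

depth 0: 1 marking
depth 1: 2 markings reached so far
depth 2: 4 markings reached so far
depth 3: 7 markings reached so far
target is not among the 7 markings reachable within 3 steps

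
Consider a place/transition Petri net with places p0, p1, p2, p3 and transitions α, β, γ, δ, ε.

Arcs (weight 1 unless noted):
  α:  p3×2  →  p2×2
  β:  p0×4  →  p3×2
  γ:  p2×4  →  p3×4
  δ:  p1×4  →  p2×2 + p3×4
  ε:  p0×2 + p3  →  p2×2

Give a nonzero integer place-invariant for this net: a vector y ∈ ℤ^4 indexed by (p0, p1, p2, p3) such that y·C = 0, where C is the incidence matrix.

y = (p0:1, p1:3, p2:2, p3:2)

Incidence matrix C (rows=places, cols=transitions):
        α    β    γ    δ    ε
   p0   0   -4    0    0   -2
   p1   0    0    0   -4    0
   p2   2    0   -4    2    2
   p3  -2    2    4    4   -1

Candidate y = [1, 3, 2, 2]; check y·C column-wise:
  col α: 1·0 + 3·0 + 2·2 + 2·-2 = 0
  col β: 1·-4 + 3·0 + 2·0 + 2·2 = 0
  col γ: 1·0 + 3·0 + 2·-4 + 2·4 = 0
  col δ: 1·0 + 3·-4 + 2·2 + 2·4 = 0
  col ε: 1·-2 + 3·0 + 2·2 + 2·-1 = 0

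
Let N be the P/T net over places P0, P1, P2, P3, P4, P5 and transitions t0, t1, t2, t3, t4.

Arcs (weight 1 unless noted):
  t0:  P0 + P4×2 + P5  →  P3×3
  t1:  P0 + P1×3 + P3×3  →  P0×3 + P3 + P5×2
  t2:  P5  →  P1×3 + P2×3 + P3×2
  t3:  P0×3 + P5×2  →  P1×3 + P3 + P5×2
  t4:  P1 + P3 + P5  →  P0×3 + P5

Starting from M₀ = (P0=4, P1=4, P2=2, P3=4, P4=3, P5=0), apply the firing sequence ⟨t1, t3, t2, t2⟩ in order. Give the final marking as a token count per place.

(P0=3, P1=10, P2=8, P3=7, P4=3, P5=0)

step 1: fire t1:  (P0=4, P1=4, P2=2, P3=4, P4=3, P5=0) → (P0=6, P1=1, P2=2, P3=2, P4=3, P5=2)
step 2: fire t3:  (P0=6, P1=1, P2=2, P3=2, P4=3, P5=2) → (P0=3, P1=4, P2=2, P3=3, P4=3, P5=2)
step 3: fire t2:  (P0=3, P1=4, P2=2, P3=3, P4=3, P5=2) → (P0=3, P1=7, P2=5, P3=5, P4=3, P5=1)
step 4: fire t2:  (P0=3, P1=7, P2=5, P3=5, P4=3, P5=1) → (P0=3, P1=10, P2=8, P3=7, P4=3, P5=0)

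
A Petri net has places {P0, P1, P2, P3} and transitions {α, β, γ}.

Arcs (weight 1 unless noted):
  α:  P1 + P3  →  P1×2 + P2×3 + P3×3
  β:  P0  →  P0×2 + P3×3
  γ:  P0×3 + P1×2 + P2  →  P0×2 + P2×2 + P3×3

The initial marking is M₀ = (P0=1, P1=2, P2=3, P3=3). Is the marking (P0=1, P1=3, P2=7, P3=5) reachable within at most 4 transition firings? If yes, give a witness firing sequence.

NO — not reachable within 4 firings

depth 0: 1 marking
depth 1: 3 markings reached so far
depth 2: 6 markings reached so far
depth 3: 11 markings reached so far
depth 4: 18 markings reached so far
target is not among the 18 markings reachable within 4 steps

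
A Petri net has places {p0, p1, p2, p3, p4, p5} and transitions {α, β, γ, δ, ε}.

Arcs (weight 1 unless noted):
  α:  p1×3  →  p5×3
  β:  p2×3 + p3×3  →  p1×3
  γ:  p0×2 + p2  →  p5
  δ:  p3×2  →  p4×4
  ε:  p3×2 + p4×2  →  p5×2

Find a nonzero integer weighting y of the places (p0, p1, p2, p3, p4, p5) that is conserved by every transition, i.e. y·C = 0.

Incidence matrix C (rows=places, cols=transitions):
        α    β    γ    δ    ε
   p0   0    0   -2    0    0
   p1  -3    3    0    0    0
   p2   0   -3   -1    0    0
   p3   0   -3    0   -2   -2
   p4   0    0    0    4   -2
   p5   3    0    1    0    2

Candidate y = [1, 3, 1, 2, 1, 3]; check y·C column-wise:
  col α: 1·0 + 3·-3 + 1·0 + 2·0 + 1·0 + 3·3 = 0
  col β: 1·0 + 3·3 + 1·-3 + 2·-3 + 1·0 + 3·0 = 0
  col γ: 1·-2 + 3·0 + 1·-1 + 2·0 + 1·0 + 3·1 = 0
  col δ: 1·0 + 3·0 + 1·0 + 2·-2 + 1·4 + 3·0 = 0
  col ε: 1·0 + 3·0 + 1·0 + 2·-2 + 1·-2 + 3·2 = 0

y = (p0:1, p1:3, p2:1, p3:2, p4:1, p5:3)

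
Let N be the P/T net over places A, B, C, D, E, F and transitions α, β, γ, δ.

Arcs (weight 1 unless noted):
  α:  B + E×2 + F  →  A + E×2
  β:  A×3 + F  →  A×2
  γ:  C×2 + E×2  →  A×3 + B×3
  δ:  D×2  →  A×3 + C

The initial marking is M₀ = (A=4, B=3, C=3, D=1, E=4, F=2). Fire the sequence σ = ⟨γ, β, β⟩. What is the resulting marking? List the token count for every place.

(A=5, B=6, C=1, D=1, E=2, F=0)

step 1: fire γ:  (A=4, B=3, C=3, D=1, E=4, F=2) → (A=7, B=6, C=1, D=1, E=2, F=2)
step 2: fire β:  (A=7, B=6, C=1, D=1, E=2, F=2) → (A=6, B=6, C=1, D=1, E=2, F=1)
step 3: fire β:  (A=6, B=6, C=1, D=1, E=2, F=1) → (A=5, B=6, C=1, D=1, E=2, F=0)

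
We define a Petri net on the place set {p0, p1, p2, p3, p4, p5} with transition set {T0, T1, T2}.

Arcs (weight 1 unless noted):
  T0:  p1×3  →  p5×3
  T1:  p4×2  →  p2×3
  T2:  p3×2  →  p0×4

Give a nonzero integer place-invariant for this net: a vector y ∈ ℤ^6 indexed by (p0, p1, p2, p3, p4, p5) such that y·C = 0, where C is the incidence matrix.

y = (p0:1, p1:0, p2:0, p3:2, p4:0, p5:0)

Incidence matrix C (rows=places, cols=transitions):
       T0   T1   T2
   p0   0    0    4
   p1  -3    0    0
   p2   0    3    0
   p3   0    0   -2
   p4   0   -2    0
   p5   3    0    0

Candidate y = [1, 0, 0, 2, 0, 0]; check y·C column-wise:
  col T0: 1·0 + 0·-3 + 2·0 + 0·3 = 0
  col T1: 1·0 + 0·3 + 2·0 + 0·-2 = 0
  col T2: 1·4 + 2·-2 = 0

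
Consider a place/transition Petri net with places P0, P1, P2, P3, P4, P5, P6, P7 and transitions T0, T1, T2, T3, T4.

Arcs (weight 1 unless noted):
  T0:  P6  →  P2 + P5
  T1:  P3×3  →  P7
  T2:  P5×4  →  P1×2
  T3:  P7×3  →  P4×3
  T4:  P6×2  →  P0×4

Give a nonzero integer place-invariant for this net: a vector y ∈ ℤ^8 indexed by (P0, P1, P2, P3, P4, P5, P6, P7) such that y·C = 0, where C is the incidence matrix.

y = (P0:0, P1:2, P2:-1, P3:0, P4:0, P5:1, P6:0, P7:0)

Incidence matrix C (rows=places, cols=transitions):
       T0   T1   T2   T3   T4
   P0   0    0    0    0    4
   P1   0    0    2    0    0
   P2   1    0    0    0    0
   P3   0   -3    0    0    0
   P4   0    0    0    3    0
   P5   1    0   -4    0    0
   P6  -1    0    0    0   -2
   P7   0    1    0   -3    0

Candidate y = [0, 2, -1, 0, 0, 1, 0, 0]; check y·C column-wise:
  col T0: 2·0 + -1·1 + 1·1 + 0·-1 = 0
  col T1: 2·0 + -1·0 + 0·-3 + 1·0 + 0·1 = 0
  col T2: 2·2 + -1·0 + 1·-4 = 0
  col T3: 2·0 + -1·0 + 0·3 + 1·0 + 0·-3 = 0
  col T4: 0·4 + 2·0 + -1·0 + 1·0 + 0·-2 = 0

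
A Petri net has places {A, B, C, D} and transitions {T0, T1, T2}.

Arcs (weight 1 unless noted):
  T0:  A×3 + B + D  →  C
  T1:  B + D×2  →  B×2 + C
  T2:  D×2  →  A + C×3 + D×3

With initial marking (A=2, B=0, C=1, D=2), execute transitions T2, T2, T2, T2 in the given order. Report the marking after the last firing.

(A=6, B=0, C=13, D=6)

step 1: fire T2:  (A=2, B=0, C=1, D=2) → (A=3, B=0, C=4, D=3)
step 2: fire T2:  (A=3, B=0, C=4, D=3) → (A=4, B=0, C=7, D=4)
step 3: fire T2:  (A=4, B=0, C=7, D=4) → (A=5, B=0, C=10, D=5)
step 4: fire T2:  (A=5, B=0, C=10, D=5) → (A=6, B=0, C=13, D=6)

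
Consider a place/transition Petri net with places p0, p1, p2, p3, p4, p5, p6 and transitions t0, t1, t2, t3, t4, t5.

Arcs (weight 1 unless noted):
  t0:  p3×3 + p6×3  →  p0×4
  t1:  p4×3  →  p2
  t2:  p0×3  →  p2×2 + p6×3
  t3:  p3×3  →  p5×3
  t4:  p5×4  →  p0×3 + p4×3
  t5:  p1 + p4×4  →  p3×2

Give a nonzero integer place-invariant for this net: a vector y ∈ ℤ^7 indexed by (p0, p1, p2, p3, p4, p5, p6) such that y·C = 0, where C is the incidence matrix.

y = (p0:3, p1:2, p2:3, p3:3, p4:1, p5:3, p6:1)

Incidence matrix C (rows=places, cols=transitions):
       t0   t1   t2   t3   t4   t5
   p0   4    0   -3    0    3    0
   p1   0    0    0    0    0   -1
   p2   0    1    2    0    0    0
   p3  -3    0    0   -3    0    2
   p4   0   -3    0    0    3   -4
   p5   0    0    0    3   -4    0
   p6  -3    0    3    0    0    0

Candidate y = [3, 2, 3, 3, 1, 3, 1]; check y·C column-wise:
  col t0: 3·4 + 2·0 + 3·0 + 3·-3 + 1·0 + 3·0 + 1·-3 = 0
  col t1: 3·0 + 2·0 + 3·1 + 3·0 + 1·-3 + 3·0 + 1·0 = 0
  col t2: 3·-3 + 2·0 + 3·2 + 3·0 + 1·0 + 3·0 + 1·3 = 0
  col t3: 3·0 + 2·0 + 3·0 + 3·-3 + 1·0 + 3·3 + 1·0 = 0
  col t4: 3·3 + 2·0 + 3·0 + 3·0 + 1·3 + 3·-4 + 1·0 = 0
  col t5: 3·0 + 2·-1 + 3·0 + 3·2 + 1·-4 + 3·0 + 1·0 = 0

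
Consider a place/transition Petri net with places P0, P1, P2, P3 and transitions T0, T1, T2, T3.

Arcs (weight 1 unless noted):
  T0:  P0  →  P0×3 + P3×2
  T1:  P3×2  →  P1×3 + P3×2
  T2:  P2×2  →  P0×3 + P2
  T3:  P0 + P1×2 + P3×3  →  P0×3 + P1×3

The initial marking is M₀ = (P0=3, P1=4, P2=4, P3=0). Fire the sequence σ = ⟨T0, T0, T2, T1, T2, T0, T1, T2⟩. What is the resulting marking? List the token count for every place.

(P0=18, P1=10, P2=1, P3=6)

step 1: fire T0:  (P0=3, P1=4, P2=4, P3=0) → (P0=5, P1=4, P2=4, P3=2)
step 2: fire T0:  (P0=5, P1=4, P2=4, P3=2) → (P0=7, P1=4, P2=4, P3=4)
step 3: fire T2:  (P0=7, P1=4, P2=4, P3=4) → (P0=10, P1=4, P2=3, P3=4)
step 4: fire T1:  (P0=10, P1=4, P2=3, P3=4) → (P0=10, P1=7, P2=3, P3=4)
step 5: fire T2:  (P0=10, P1=7, P2=3, P3=4) → (P0=13, P1=7, P2=2, P3=4)
step 6: fire T0:  (P0=13, P1=7, P2=2, P3=4) → (P0=15, P1=7, P2=2, P3=6)
step 7: fire T1:  (P0=15, P1=7, P2=2, P3=6) → (P0=15, P1=10, P2=2, P3=6)
step 8: fire T2:  (P0=15, P1=10, P2=2, P3=6) → (P0=18, P1=10, P2=1, P3=6)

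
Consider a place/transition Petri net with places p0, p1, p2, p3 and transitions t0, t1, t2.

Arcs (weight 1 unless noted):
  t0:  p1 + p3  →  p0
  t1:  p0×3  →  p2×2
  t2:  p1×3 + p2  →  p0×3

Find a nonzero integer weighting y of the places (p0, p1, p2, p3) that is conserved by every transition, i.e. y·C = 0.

Incidence matrix C (rows=places, cols=transitions):
       t0   t1   t2
   p0   1   -3    3
   p1  -1    0   -3
   p2   0    2   -1
   p3  -1    0    0

Candidate y = [2, 1, 3, 1]; check y·C column-wise:
  col t0: 2·1 + 1·-1 + 3·0 + 1·-1 = 0
  col t1: 2·-3 + 1·0 + 3·2 + 1·0 = 0
  col t2: 2·3 + 1·-3 + 3·-1 + 1·0 = 0

y = (p0:2, p1:1, p2:3, p3:1)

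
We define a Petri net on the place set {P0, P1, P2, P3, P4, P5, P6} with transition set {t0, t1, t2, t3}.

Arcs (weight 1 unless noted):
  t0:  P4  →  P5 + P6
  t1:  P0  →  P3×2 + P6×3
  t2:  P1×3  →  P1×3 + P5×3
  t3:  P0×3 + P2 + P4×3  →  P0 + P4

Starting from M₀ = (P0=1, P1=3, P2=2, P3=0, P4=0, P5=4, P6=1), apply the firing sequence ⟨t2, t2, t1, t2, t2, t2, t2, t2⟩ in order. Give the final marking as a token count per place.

(P0=0, P1=3, P2=2, P3=2, P4=0, P5=25, P6=4)

step 1: fire t2:  (P0=1, P1=3, P2=2, P3=0, P4=0, P5=4, P6=1) → (P0=1, P1=3, P2=2, P3=0, P4=0, P5=7, P6=1)
step 2: fire t2:  (P0=1, P1=3, P2=2, P3=0, P4=0, P5=7, P6=1) → (P0=1, P1=3, P2=2, P3=0, P4=0, P5=10, P6=1)
step 3: fire t1:  (P0=1, P1=3, P2=2, P3=0, P4=0, P5=10, P6=1) → (P0=0, P1=3, P2=2, P3=2, P4=0, P5=10, P6=4)
step 4: fire t2:  (P0=0, P1=3, P2=2, P3=2, P4=0, P5=10, P6=4) → (P0=0, P1=3, P2=2, P3=2, P4=0, P5=13, P6=4)
step 5: fire t2:  (P0=0, P1=3, P2=2, P3=2, P4=0, P5=13, P6=4) → (P0=0, P1=3, P2=2, P3=2, P4=0, P5=16, P6=4)
step 6: fire t2:  (P0=0, P1=3, P2=2, P3=2, P4=0, P5=16, P6=4) → (P0=0, P1=3, P2=2, P3=2, P4=0, P5=19, P6=4)
step 7: fire t2:  (P0=0, P1=3, P2=2, P3=2, P4=0, P5=19, P6=4) → (P0=0, P1=3, P2=2, P3=2, P4=0, P5=22, P6=4)
step 8: fire t2:  (P0=0, P1=3, P2=2, P3=2, P4=0, P5=22, P6=4) → (P0=0, P1=3, P2=2, P3=2, P4=0, P5=25, P6=4)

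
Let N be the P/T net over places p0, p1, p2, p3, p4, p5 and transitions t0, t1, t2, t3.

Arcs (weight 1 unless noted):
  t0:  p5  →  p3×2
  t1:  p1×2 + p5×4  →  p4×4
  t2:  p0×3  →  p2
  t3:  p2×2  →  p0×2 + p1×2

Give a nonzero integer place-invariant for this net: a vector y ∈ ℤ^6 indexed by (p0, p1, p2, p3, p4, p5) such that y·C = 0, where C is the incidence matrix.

y = (p0:1, p1:2, p2:3, p3:0, p4:1, p5:0)

Incidence matrix C (rows=places, cols=transitions):
       t0   t1   t2   t3
   p0   0    0   -3    2
   p1   0   -2    0    2
   p2   0    0    1   -2
   p3   2    0    0    0
   p4   0    4    0    0
   p5  -1   -4    0    0

Candidate y = [1, 2, 3, 0, 1, 0]; check y·C column-wise:
  col t0: 1·0 + 2·0 + 3·0 + 0·2 + 1·0 + 0·-1 = 0
  col t1: 1·0 + 2·-2 + 3·0 + 1·4 + 0·-4 = 0
  col t2: 1·-3 + 2·0 + 3·1 + 1·0 = 0
  col t3: 1·2 + 2·2 + 3·-2 + 1·0 = 0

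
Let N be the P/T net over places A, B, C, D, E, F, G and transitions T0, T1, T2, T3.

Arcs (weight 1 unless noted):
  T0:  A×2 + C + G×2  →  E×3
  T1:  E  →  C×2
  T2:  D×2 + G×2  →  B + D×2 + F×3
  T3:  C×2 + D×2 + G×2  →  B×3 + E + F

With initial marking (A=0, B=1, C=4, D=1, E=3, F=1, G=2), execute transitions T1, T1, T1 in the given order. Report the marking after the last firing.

(A=0, B=1, C=10, D=1, E=0, F=1, G=2)

step 1: fire T1:  (A=0, B=1, C=4, D=1, E=3, F=1, G=2) → (A=0, B=1, C=6, D=1, E=2, F=1, G=2)
step 2: fire T1:  (A=0, B=1, C=6, D=1, E=2, F=1, G=2) → (A=0, B=1, C=8, D=1, E=1, F=1, G=2)
step 3: fire T1:  (A=0, B=1, C=8, D=1, E=1, F=1, G=2) → (A=0, B=1, C=10, D=1, E=0, F=1, G=2)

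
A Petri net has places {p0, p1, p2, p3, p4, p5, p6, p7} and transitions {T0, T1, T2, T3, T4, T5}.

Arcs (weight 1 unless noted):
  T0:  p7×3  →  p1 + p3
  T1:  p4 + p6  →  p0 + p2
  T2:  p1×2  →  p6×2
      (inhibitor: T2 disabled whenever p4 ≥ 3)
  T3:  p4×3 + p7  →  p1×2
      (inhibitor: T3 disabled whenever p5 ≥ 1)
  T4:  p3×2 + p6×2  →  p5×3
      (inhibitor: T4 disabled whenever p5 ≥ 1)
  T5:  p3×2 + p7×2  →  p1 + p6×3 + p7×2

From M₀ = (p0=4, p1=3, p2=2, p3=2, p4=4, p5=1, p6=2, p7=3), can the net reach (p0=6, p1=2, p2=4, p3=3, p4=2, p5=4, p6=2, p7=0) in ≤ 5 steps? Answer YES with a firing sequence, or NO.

NO — not reachable within 5 firings

depth 0: 1 marking
depth 1: 4 markings reached so far
depth 2: 8 markings reached so far
depth 3: 12 markings reached so far
depth 4: 17 markings reached so far
depth 5: 25 markings reached so far
target is not among the 25 markings reachable within 5 steps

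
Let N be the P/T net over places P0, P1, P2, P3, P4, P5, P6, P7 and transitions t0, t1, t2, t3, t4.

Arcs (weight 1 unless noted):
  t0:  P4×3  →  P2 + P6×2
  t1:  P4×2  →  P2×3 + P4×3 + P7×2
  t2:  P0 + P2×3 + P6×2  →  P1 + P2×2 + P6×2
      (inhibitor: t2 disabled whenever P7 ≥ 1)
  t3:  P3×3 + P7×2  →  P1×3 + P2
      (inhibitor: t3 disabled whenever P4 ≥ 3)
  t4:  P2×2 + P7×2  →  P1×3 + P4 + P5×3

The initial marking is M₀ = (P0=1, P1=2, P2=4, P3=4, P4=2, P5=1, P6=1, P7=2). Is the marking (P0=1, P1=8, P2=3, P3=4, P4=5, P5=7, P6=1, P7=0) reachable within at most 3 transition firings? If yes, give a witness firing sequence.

step 1: fire t1:  (P0=1, P1=2, P2=4, P3=4, P4=2, P5=1, P6=1, P7=2) → (P0=1, P1=2, P2=7, P3=4, P4=3, P5=1, P6=1, P7=4)
step 2: fire t4:  (P0=1, P1=2, P2=7, P3=4, P4=3, P5=1, P6=1, P7=4) → (P0=1, P1=5, P2=5, P3=4, P4=4, P5=4, P6=1, P7=2)
step 3: fire t4:  (P0=1, P1=5, P2=5, P3=4, P4=4, P5=4, P6=1, P7=2) → (P0=1, P1=8, P2=3, P3=4, P4=5, P5=7, P6=1, P7=0)

YES — reachable via ⟨t1, t4, t4⟩ (3 firings)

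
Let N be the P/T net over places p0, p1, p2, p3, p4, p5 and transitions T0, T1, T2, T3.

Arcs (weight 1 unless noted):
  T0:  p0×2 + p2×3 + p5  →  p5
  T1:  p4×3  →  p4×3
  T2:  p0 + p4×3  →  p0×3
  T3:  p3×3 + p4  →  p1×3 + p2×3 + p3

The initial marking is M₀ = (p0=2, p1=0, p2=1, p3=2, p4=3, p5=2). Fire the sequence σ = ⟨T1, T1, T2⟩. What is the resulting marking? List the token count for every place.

step 1: fire T1:  (p0=2, p1=0, p2=1, p3=2, p4=3, p5=2) → (p0=2, p1=0, p2=1, p3=2, p4=3, p5=2)
step 2: fire T1:  (p0=2, p1=0, p2=1, p3=2, p4=3, p5=2) → (p0=2, p1=0, p2=1, p3=2, p4=3, p5=2)
step 3: fire T2:  (p0=2, p1=0, p2=1, p3=2, p4=3, p5=2) → (p0=4, p1=0, p2=1, p3=2, p4=0, p5=2)

(p0=4, p1=0, p2=1, p3=2, p4=0, p5=2)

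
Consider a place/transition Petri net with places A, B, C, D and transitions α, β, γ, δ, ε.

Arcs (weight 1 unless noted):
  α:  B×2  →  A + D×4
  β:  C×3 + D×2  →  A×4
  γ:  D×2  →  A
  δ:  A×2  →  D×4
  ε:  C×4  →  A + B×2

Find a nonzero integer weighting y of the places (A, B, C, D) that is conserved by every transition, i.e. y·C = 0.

y = (A:2, B:3, C:2, D:1)

Incidence matrix C (rows=places, cols=transitions):
        α    β    γ    δ    ε
    A   1    4    1   -2    1
    B  -2    0    0    0    2
    C   0   -3    0    0   -4
    D   4   -2   -2    4    0

Candidate y = [2, 3, 2, 1]; check y·C column-wise:
  col α: 2·1 + 3·-2 + 2·0 + 1·4 = 0
  col β: 2·4 + 3·0 + 2·-3 + 1·-2 = 0
  col γ: 2·1 + 3·0 + 2·0 + 1·-2 = 0
  col δ: 2·-2 + 3·0 + 2·0 + 1·4 = 0
  col ε: 2·1 + 3·2 + 2·-4 + 1·0 = 0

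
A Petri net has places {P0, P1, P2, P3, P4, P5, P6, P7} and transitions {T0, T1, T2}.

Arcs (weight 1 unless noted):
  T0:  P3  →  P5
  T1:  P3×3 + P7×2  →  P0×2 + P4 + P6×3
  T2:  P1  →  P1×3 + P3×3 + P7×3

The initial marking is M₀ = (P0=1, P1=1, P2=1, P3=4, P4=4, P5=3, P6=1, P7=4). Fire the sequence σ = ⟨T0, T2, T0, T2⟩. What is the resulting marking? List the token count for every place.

step 1: fire T0:  (P0=1, P1=1, P2=1, P3=4, P4=4, P5=3, P6=1, P7=4) → (P0=1, P1=1, P2=1, P3=3, P4=4, P5=4, P6=1, P7=4)
step 2: fire T2:  (P0=1, P1=1, P2=1, P3=3, P4=4, P5=4, P6=1, P7=4) → (P0=1, P1=3, P2=1, P3=6, P4=4, P5=4, P6=1, P7=7)
step 3: fire T0:  (P0=1, P1=3, P2=1, P3=6, P4=4, P5=4, P6=1, P7=7) → (P0=1, P1=3, P2=1, P3=5, P4=4, P5=5, P6=1, P7=7)
step 4: fire T2:  (P0=1, P1=3, P2=1, P3=5, P4=4, P5=5, P6=1, P7=7) → (P0=1, P1=5, P2=1, P3=8, P4=4, P5=5, P6=1, P7=10)

(P0=1, P1=5, P2=1, P3=8, P4=4, P5=5, P6=1, P7=10)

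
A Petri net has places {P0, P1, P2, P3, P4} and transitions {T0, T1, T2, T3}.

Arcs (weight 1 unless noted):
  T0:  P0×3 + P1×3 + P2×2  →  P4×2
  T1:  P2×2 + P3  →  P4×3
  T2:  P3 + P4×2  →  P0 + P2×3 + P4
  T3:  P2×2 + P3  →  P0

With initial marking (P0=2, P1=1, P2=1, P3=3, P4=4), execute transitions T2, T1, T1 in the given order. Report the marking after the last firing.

(P0=3, P1=1, P2=0, P3=0, P4=9)

step 1: fire T2:  (P0=2, P1=1, P2=1, P3=3, P4=4) → (P0=3, P1=1, P2=4, P3=2, P4=3)
step 2: fire T1:  (P0=3, P1=1, P2=4, P3=2, P4=3) → (P0=3, P1=1, P2=2, P3=1, P4=6)
step 3: fire T1:  (P0=3, P1=1, P2=2, P3=1, P4=6) → (P0=3, P1=1, P2=0, P3=0, P4=9)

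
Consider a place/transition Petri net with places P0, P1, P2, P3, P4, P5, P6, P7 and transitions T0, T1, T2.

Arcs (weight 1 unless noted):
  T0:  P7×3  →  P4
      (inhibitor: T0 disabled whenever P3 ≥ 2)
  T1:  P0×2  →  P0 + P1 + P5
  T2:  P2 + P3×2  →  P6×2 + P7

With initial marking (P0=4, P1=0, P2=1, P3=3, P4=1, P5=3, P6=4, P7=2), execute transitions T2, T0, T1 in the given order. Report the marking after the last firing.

(P0=3, P1=1, P2=0, P3=1, P4=2, P5=4, P6=6, P7=0)

step 1: fire T2:  (P0=4, P1=0, P2=1, P3=3, P4=1, P5=3, P6=4, P7=2) → (P0=4, P1=0, P2=0, P3=1, P4=1, P5=3, P6=6, P7=3)
step 2: fire T0:  (P0=4, P1=0, P2=0, P3=1, P4=1, P5=3, P6=6, P7=3) → (P0=4, P1=0, P2=0, P3=1, P4=2, P5=3, P6=6, P7=0)
step 3: fire T1:  (P0=4, P1=0, P2=0, P3=1, P4=2, P5=3, P6=6, P7=0) → (P0=3, P1=1, P2=0, P3=1, P4=2, P5=4, P6=6, P7=0)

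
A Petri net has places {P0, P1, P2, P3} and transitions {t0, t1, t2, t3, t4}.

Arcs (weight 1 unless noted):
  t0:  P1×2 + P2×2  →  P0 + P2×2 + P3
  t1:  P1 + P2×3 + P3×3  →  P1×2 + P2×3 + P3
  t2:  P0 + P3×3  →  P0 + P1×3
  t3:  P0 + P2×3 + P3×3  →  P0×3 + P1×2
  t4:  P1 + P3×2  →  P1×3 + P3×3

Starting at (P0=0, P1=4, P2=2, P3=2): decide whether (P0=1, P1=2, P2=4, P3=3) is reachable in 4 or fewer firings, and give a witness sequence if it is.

NO — not reachable within 4 firings

depth 0: 1 marking
depth 1: 3 markings reached so far
depth 2: 7 markings reached so far
depth 3: 12 markings reached so far
depth 4: 19 markings reached so far
target is not among the 19 markings reachable within 4 steps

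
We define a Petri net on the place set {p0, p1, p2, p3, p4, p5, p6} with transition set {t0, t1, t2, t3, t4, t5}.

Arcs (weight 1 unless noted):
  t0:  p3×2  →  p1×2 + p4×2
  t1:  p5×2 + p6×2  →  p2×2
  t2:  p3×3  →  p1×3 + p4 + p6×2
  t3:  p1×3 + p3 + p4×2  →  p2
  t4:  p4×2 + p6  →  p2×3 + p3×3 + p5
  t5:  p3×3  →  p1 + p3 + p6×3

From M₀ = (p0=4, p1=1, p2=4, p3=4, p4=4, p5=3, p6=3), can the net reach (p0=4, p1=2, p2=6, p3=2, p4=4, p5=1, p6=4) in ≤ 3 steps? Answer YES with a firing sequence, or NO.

step 1: fire t1:  (p0=4, p1=1, p2=4, p3=4, p4=4, p5=3, p6=3) → (p0=4, p1=1, p2=6, p3=4, p4=4, p5=1, p6=1)
step 2: fire t5:  (p0=4, p1=1, p2=6, p3=4, p4=4, p5=1, p6=1) → (p0=4, p1=2, p2=6, p3=2, p4=4, p5=1, p6=4)

YES — reachable via ⟨t1, t5⟩ (2 firings)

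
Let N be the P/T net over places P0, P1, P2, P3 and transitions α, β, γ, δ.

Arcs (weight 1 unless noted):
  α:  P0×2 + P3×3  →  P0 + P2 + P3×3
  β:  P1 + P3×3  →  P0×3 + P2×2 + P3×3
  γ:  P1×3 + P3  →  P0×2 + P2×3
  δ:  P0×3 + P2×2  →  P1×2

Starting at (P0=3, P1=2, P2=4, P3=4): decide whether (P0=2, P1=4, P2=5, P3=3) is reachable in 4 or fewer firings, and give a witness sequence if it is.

NO — not reachable within 4 firings

depth 0: 1 marking
depth 1: 4 markings reached so far
depth 2: 9 markings reached so far
depth 3: 16 markings reached so far
depth 4: 24 markings reached so far
target is not among the 24 markings reachable within 4 steps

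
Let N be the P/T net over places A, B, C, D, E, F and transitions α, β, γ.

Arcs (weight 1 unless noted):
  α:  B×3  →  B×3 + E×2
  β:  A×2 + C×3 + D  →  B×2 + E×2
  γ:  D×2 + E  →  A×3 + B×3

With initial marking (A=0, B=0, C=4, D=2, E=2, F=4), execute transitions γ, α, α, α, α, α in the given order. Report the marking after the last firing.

(A=3, B=3, C=4, D=0, E=11, F=4)

step 1: fire γ:  (A=0, B=0, C=4, D=2, E=2, F=4) → (A=3, B=3, C=4, D=0, E=1, F=4)
step 2: fire α:  (A=3, B=3, C=4, D=0, E=1, F=4) → (A=3, B=3, C=4, D=0, E=3, F=4)
step 3: fire α:  (A=3, B=3, C=4, D=0, E=3, F=4) → (A=3, B=3, C=4, D=0, E=5, F=4)
step 4: fire α:  (A=3, B=3, C=4, D=0, E=5, F=4) → (A=3, B=3, C=4, D=0, E=7, F=4)
step 5: fire α:  (A=3, B=3, C=4, D=0, E=7, F=4) → (A=3, B=3, C=4, D=0, E=9, F=4)
step 6: fire α:  (A=3, B=3, C=4, D=0, E=9, F=4) → (A=3, B=3, C=4, D=0, E=11, F=4)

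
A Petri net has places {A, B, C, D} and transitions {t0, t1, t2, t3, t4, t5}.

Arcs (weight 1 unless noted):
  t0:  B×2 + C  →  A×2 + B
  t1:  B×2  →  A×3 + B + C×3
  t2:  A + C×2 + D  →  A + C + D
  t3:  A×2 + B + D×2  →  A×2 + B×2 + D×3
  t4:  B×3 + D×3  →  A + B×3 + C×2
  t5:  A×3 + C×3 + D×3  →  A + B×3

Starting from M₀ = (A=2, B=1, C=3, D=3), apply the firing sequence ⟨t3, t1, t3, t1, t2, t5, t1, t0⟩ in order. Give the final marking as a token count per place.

step 1: fire t3:  (A=2, B=1, C=3, D=3) → (A=2, B=2, C=3, D=4)
step 2: fire t1:  (A=2, B=2, C=3, D=4) → (A=5, B=1, C=6, D=4)
step 3: fire t3:  (A=5, B=1, C=6, D=4) → (A=5, B=2, C=6, D=5)
step 4: fire t1:  (A=5, B=2, C=6, D=5) → (A=8, B=1, C=9, D=5)
step 5: fire t2:  (A=8, B=1, C=9, D=5) → (A=8, B=1, C=8, D=5)
step 6: fire t5:  (A=8, B=1, C=8, D=5) → (A=6, B=4, C=5, D=2)
step 7: fire t1:  (A=6, B=4, C=5, D=2) → (A=9, B=3, C=8, D=2)
step 8: fire t0:  (A=9, B=3, C=8, D=2) → (A=11, B=2, C=7, D=2)

(A=11, B=2, C=7, D=2)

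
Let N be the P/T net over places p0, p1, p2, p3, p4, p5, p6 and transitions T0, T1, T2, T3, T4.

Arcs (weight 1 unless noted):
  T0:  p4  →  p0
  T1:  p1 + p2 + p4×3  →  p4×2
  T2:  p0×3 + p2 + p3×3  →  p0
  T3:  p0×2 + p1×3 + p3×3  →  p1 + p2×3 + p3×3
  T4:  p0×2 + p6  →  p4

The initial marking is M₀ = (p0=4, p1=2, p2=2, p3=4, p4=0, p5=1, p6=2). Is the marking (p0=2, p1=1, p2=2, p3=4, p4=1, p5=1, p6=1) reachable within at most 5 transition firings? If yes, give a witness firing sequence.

NO — not reachable within 5 firings

depth 0: 1 marking
depth 1: 3 markings reached so far
depth 2: 6 markings reached so far
depth 3: 8 markings reached so far
depth 4: 9 markings reached so far
depth 5: 9 markings reached so far
(frontier empty at depth 5; search complete)
target is not among the 9 markings reachable within 5 steps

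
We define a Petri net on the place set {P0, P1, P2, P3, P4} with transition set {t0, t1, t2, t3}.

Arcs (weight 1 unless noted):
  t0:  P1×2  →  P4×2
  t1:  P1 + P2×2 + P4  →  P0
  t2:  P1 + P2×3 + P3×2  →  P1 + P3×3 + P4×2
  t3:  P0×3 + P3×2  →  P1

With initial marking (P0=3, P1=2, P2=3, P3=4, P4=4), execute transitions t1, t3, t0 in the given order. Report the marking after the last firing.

(P0=1, P1=0, P2=1, P3=2, P4=5)

step 1: fire t1:  (P0=3, P1=2, P2=3, P3=4, P4=4) → (P0=4, P1=1, P2=1, P3=4, P4=3)
step 2: fire t3:  (P0=4, P1=1, P2=1, P3=4, P4=3) → (P0=1, P1=2, P2=1, P3=2, P4=3)
step 3: fire t0:  (P0=1, P1=2, P2=1, P3=2, P4=3) → (P0=1, P1=0, P2=1, P3=2, P4=5)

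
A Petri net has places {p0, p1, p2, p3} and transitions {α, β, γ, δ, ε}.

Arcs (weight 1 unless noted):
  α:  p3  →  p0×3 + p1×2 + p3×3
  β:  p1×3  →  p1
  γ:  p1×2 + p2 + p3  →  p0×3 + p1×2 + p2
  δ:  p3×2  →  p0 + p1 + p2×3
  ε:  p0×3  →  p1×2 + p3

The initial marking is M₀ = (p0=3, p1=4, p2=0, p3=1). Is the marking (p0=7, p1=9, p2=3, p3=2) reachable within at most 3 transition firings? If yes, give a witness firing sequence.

NO — not reachable within 3 firings

depth 0: 1 marking
depth 1: 4 markings reached so far
depth 2: 10 markings reached so far
depth 3: 22 markings reached so far
target is not among the 22 markings reachable within 3 steps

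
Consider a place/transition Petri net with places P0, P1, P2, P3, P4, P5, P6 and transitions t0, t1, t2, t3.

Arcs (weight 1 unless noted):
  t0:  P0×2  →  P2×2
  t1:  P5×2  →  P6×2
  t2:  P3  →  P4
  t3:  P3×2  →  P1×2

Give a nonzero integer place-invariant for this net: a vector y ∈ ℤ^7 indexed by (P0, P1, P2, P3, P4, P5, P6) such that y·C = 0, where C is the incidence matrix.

y = (P0:1, P1:0, P2:1, P3:0, P4:0, P5:0, P6:0)

Incidence matrix C (rows=places, cols=transitions):
       t0   t1   t2   t3
   P0  -2    0    0    0
   P1   0    0    0    2
   P2   2    0    0    0
   P3   0    0   -1   -2
   P4   0    0    1    0
   P5   0   -2    0    0
   P6   0    2    0    0

Candidate y = [1, 0, 1, 0, 0, 0, 0]; check y·C column-wise:
  col t0: 1·-2 + 1·2 = 0
  col t1: 1·0 + 1·0 + 0·-2 + 0·2 = 0
  col t2: 1·0 + 1·0 + 0·-1 + 0·1 = 0
  col t3: 1·0 + 0·2 + 1·0 + 0·-2 = 0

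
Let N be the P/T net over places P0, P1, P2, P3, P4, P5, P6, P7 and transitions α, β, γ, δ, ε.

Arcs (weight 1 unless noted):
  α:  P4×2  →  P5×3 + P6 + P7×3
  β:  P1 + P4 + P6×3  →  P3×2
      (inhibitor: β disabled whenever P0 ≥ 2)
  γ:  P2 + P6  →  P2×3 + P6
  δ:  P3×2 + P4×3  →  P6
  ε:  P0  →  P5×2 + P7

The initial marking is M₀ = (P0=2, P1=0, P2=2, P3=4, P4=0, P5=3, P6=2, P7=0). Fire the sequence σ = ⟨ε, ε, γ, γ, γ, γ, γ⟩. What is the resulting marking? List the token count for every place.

step 1: fire ε:  (P0=2, P1=0, P2=2, P3=4, P4=0, P5=3, P6=2, P7=0) → (P0=1, P1=0, P2=2, P3=4, P4=0, P5=5, P6=2, P7=1)
step 2: fire ε:  (P0=1, P1=0, P2=2, P3=4, P4=0, P5=5, P6=2, P7=1) → (P0=0, P1=0, P2=2, P3=4, P4=0, P5=7, P6=2, P7=2)
step 3: fire γ:  (P0=0, P1=0, P2=2, P3=4, P4=0, P5=7, P6=2, P7=2) → (P0=0, P1=0, P2=4, P3=4, P4=0, P5=7, P6=2, P7=2)
step 4: fire γ:  (P0=0, P1=0, P2=4, P3=4, P4=0, P5=7, P6=2, P7=2) → (P0=0, P1=0, P2=6, P3=4, P4=0, P5=7, P6=2, P7=2)
step 5: fire γ:  (P0=0, P1=0, P2=6, P3=4, P4=0, P5=7, P6=2, P7=2) → (P0=0, P1=0, P2=8, P3=4, P4=0, P5=7, P6=2, P7=2)
step 6: fire γ:  (P0=0, P1=0, P2=8, P3=4, P4=0, P5=7, P6=2, P7=2) → (P0=0, P1=0, P2=10, P3=4, P4=0, P5=7, P6=2, P7=2)
step 7: fire γ:  (P0=0, P1=0, P2=10, P3=4, P4=0, P5=7, P6=2, P7=2) → (P0=0, P1=0, P2=12, P3=4, P4=0, P5=7, P6=2, P7=2)

(P0=0, P1=0, P2=12, P3=4, P4=0, P5=7, P6=2, P7=2)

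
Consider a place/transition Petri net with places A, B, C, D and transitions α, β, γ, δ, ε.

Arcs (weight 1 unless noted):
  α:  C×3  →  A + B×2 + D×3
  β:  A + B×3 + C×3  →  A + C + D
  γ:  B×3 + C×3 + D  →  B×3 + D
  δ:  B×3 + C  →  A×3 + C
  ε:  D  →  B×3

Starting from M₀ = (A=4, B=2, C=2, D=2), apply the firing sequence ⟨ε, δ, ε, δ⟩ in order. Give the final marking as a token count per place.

(A=10, B=2, C=2, D=0)

step 1: fire ε:  (A=4, B=2, C=2, D=2) → (A=4, B=5, C=2, D=1)
step 2: fire δ:  (A=4, B=5, C=2, D=1) → (A=7, B=2, C=2, D=1)
step 3: fire ε:  (A=7, B=2, C=2, D=1) → (A=7, B=5, C=2, D=0)
step 4: fire δ:  (A=7, B=5, C=2, D=0) → (A=10, B=2, C=2, D=0)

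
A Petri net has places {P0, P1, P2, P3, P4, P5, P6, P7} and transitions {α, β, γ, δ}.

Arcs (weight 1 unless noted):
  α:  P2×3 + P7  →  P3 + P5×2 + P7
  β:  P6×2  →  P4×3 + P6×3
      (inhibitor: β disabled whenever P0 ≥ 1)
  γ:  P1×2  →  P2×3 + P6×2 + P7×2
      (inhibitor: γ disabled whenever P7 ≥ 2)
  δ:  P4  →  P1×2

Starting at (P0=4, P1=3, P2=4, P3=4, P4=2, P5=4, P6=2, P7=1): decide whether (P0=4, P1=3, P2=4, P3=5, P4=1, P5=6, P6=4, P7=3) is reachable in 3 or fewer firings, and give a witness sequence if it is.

YES — reachable via ⟨α, γ, δ⟩ (3 firings)

step 1: fire α:  (P0=4, P1=3, P2=4, P3=4, P4=2, P5=4, P6=2, P7=1) → (P0=4, P1=3, P2=1, P3=5, P4=2, P5=6, P6=2, P7=1)
step 2: fire γ:  (P0=4, P1=3, P2=1, P3=5, P4=2, P5=6, P6=2, P7=1) → (P0=4, P1=1, P2=4, P3=5, P4=2, P5=6, P6=4, P7=3)
step 3: fire δ:  (P0=4, P1=1, P2=4, P3=5, P4=2, P5=6, P6=4, P7=3) → (P0=4, P1=3, P2=4, P3=5, P4=1, P5=6, P6=4, P7=3)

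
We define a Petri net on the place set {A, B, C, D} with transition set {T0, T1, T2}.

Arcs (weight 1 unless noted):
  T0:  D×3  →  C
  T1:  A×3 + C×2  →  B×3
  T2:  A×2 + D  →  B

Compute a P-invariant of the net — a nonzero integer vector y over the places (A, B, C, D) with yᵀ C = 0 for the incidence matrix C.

Incidence matrix C (rows=places, cols=transitions):
       T0   T1   T2
    A   0   -3   -2
    B   0    3    1
    C   1   -2    0
    D  -3    0   -1

Candidate y = [1, 3, 3, 1]; check y·C column-wise:
  col T0: 1·0 + 3·0 + 3·1 + 1·-3 = 0
  col T1: 1·-3 + 3·3 + 3·-2 + 1·0 = 0
  col T2: 1·-2 + 3·1 + 3·0 + 1·-1 = 0

y = (A:1, B:3, C:3, D:1)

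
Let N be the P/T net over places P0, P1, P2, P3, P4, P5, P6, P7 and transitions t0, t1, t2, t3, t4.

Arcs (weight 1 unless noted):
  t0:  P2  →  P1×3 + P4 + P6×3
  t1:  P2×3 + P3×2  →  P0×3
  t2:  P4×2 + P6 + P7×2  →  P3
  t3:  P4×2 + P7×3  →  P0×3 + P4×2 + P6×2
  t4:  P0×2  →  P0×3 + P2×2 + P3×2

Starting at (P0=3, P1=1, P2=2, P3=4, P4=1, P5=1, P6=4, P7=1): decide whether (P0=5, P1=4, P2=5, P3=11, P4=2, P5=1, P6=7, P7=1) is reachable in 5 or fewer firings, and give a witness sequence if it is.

NO — not reachable within 5 firings

depth 0: 1 marking
depth 1: 3 markings reached so far
depth 2: 7 markings reached so far
depth 3: 12 markings reached so far
depth 4: 19 markings reached so far
depth 5: 28 markings reached so far
target is not among the 28 markings reachable within 5 steps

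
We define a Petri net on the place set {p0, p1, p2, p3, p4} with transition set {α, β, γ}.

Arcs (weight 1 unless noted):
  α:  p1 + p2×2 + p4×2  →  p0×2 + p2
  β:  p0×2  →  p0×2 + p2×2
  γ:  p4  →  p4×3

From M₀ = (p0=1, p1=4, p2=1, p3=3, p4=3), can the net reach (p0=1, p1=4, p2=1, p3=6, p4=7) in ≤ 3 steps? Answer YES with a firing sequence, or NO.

NO — not reachable within 3 firings

depth 0: 1 marking
depth 1: 2 markings reached so far
depth 2: 3 markings reached so far
depth 3: 4 markings reached so far
target is not among the 4 markings reachable within 3 steps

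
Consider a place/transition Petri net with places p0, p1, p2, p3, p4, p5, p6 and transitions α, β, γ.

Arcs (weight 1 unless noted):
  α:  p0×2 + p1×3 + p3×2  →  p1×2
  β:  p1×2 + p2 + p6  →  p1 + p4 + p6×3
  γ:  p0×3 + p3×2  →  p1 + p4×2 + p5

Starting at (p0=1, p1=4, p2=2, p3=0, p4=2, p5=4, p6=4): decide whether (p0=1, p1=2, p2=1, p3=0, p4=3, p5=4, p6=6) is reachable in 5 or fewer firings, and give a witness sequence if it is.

NO — not reachable within 5 firings

depth 0: 1 marking
depth 1: 2 markings reached so far
depth 2: 3 markings reached so far
depth 3: 3 markings reached so far
(frontier empty at depth 3; search complete)
target is not among the 3 markings reachable within 5 steps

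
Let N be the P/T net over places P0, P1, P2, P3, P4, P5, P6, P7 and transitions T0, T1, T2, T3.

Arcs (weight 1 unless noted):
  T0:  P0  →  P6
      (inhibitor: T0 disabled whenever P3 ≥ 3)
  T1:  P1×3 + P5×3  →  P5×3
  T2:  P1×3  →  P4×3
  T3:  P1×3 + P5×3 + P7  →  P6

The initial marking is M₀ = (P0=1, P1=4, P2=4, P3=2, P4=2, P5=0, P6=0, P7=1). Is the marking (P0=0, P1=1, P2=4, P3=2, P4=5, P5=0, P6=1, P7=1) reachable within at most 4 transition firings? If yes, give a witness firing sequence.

YES — reachable via ⟨T0, T2⟩ (2 firings)

step 1: fire T0:  (P0=1, P1=4, P2=4, P3=2, P4=2, P5=0, P6=0, P7=1) → (P0=0, P1=4, P2=4, P3=2, P4=2, P5=0, P6=1, P7=1)
step 2: fire T2:  (P0=0, P1=4, P2=4, P3=2, P4=2, P5=0, P6=1, P7=1) → (P0=0, P1=1, P2=4, P3=2, P4=5, P5=0, P6=1, P7=1)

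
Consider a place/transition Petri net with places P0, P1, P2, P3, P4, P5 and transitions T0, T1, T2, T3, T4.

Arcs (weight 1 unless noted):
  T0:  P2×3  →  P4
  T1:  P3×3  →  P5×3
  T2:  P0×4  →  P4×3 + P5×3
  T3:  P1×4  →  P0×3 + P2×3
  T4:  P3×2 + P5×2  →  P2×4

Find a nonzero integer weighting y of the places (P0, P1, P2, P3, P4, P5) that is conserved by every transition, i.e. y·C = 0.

y = (P0:3, P1:3, P2:1, P3:1, P4:3, P5:1)

Incidence matrix C (rows=places, cols=transitions):
       T0   T1   T2   T3   T4
   P0   0    0   -4    3    0
   P1   0    0    0   -4    0
   P2  -3    0    0    3    4
   P3   0   -3    0    0   -2
   P4   1    0    3    0    0
   P5   0    3    3    0   -2

Candidate y = [3, 3, 1, 1, 3, 1]; check y·C column-wise:
  col T0: 3·0 + 3·0 + 1·-3 + 1·0 + 3·1 + 1·0 = 0
  col T1: 3·0 + 3·0 + 1·0 + 1·-3 + 3·0 + 1·3 = 0
  col T2: 3·-4 + 3·0 + 1·0 + 1·0 + 3·3 + 1·3 = 0
  col T3: 3·3 + 3·-4 + 1·3 + 1·0 + 3·0 + 1·0 = 0
  col T4: 3·0 + 3·0 + 1·4 + 1·-2 + 3·0 + 1·-2 = 0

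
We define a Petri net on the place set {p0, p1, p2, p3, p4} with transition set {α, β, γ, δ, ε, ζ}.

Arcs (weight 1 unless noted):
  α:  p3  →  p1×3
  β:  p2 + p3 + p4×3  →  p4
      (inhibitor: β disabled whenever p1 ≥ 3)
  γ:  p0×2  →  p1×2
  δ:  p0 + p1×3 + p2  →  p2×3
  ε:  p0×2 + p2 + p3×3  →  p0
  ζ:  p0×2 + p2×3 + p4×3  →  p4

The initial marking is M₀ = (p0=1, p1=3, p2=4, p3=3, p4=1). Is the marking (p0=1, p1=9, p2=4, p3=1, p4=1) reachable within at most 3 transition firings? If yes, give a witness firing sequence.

step 1: fire α:  (p0=1, p1=3, p2=4, p3=3, p4=1) → (p0=1, p1=6, p2=4, p3=2, p4=1)
step 2: fire α:  (p0=1, p1=6, p2=4, p3=2, p4=1) → (p0=1, p1=9, p2=4, p3=1, p4=1)

YES — reachable via ⟨α, α⟩ (2 firings)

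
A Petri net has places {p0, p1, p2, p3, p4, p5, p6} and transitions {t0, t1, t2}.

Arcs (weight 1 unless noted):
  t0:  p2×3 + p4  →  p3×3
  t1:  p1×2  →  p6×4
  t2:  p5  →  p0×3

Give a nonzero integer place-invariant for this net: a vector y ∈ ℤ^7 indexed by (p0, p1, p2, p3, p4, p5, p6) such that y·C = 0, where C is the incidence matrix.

Incidence matrix C (rows=places, cols=transitions):
       t0   t1   t2
   p0   0    0    3
   p1   0   -2    0
   p2  -3    0    0
   p3   3    0    0
   p4  -1    0    0
   p5   0    0   -1
   p6   0    4    0

Candidate y = [0, 0, 1, 1, 0, 0, 0]; check y·C column-wise:
  col t0: 1·-3 + 1·3 + 0·-1 = 0
  col t1: 0·-2 + 1·0 + 1·0 + 0·4 = 0
  col t2: 0·3 + 1·0 + 1·0 + 0·-1 = 0

y = (p0:0, p1:0, p2:1, p3:1, p4:0, p5:0, p6:0)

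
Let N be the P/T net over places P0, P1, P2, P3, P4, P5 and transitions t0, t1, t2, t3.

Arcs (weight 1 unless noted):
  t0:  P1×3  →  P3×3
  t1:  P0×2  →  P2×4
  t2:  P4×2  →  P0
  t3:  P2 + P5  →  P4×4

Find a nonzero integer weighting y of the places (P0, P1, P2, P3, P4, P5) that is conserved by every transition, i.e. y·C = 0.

y = (P0:0, P1:1, P2:0, P3:1, P4:0, P5:0)

Incidence matrix C (rows=places, cols=transitions):
       t0   t1   t2   t3
   P0   0   -2    1    0
   P1  -3    0    0    0
   P2   0    4    0   -1
   P3   3    0    0    0
   P4   0    0   -2    4
   P5   0    0    0   -1

Candidate y = [0, 1, 0, 1, 0, 0]; check y·C column-wise:
  col t0: 1·-3 + 1·3 = 0
  col t1: 0·-2 + 1·0 + 0·4 + 1·0 = 0
  col t2: 0·1 + 1·0 + 1·0 + 0·-2 = 0
  col t3: 1·0 + 0·-1 + 1·0 + 0·4 + 0·-1 = 0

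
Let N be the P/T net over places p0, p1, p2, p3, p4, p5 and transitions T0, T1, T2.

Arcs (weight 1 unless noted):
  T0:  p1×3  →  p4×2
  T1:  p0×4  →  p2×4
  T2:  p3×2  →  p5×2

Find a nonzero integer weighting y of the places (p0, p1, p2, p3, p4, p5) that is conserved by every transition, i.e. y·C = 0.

y = (p0:1, p1:0, p2:1, p3:0, p4:0, p5:0)

Incidence matrix C (rows=places, cols=transitions):
       T0   T1   T2
   p0   0   -4    0
   p1  -3    0    0
   p2   0    4    0
   p3   0    0   -2
   p4   2    0    0
   p5   0    0    2

Candidate y = [1, 0, 1, 0, 0, 0]; check y·C column-wise:
  col T0: 1·0 + 0·-3 + 1·0 + 0·2 = 0
  col T1: 1·-4 + 1·4 = 0
  col T2: 1·0 + 1·0 + 0·-2 + 0·2 = 0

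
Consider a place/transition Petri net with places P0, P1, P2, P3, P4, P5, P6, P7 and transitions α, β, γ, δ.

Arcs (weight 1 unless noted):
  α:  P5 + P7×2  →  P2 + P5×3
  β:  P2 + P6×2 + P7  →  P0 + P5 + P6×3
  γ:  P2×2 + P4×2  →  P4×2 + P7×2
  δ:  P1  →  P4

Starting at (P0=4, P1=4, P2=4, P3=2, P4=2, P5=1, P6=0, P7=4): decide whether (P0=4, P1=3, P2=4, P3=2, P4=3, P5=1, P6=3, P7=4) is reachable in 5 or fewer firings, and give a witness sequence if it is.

depth 0: 1 marking
depth 1: 4 markings reached so far
depth 2: 10 markings reached so far
depth 3: 18 markings reached so far
depth 4: 28 markings reached so far
depth 5: 39 markings reached so far
target is not among the 39 markings reachable within 5 steps

NO — not reachable within 5 firings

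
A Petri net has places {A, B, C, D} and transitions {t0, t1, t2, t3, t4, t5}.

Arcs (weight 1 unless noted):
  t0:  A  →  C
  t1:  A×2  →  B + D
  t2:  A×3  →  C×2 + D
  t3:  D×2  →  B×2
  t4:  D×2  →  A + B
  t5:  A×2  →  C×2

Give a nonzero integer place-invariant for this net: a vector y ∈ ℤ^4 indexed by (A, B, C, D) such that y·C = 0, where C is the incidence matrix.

y = (A:1, B:1, C:1, D:1)

Incidence matrix C (rows=places, cols=transitions):
       t0   t1   t2   t3   t4   t5
    A  -1   -2   -3    0    1   -2
    B   0    1    0    2    1    0
    C   1    0    2    0    0    2
    D   0    1    1   -2   -2    0

Candidate y = [1, 1, 1, 1]; check y·C column-wise:
  col t0: 1·-1 + 1·0 + 1·1 + 1·0 = 0
  col t1: 1·-2 + 1·1 + 1·0 + 1·1 = 0
  col t2: 1·-3 + 1·0 + 1·2 + 1·1 = 0
  col t3: 1·0 + 1·2 + 1·0 + 1·-2 = 0
  col t4: 1·1 + 1·1 + 1·0 + 1·-2 = 0
  col t5: 1·-2 + 1·0 + 1·2 + 1·0 = 0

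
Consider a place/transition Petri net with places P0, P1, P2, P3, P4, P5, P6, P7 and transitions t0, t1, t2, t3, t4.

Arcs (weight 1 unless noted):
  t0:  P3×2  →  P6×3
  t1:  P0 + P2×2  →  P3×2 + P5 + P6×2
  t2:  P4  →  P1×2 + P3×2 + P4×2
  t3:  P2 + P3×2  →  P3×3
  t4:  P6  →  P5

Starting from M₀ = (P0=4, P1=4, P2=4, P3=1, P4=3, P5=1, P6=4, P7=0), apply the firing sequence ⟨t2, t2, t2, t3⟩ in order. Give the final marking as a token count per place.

step 1: fire t2:  (P0=4, P1=4, P2=4, P3=1, P4=3, P5=1, P6=4, P7=0) → (P0=4, P1=6, P2=4, P3=3, P4=4, P5=1, P6=4, P7=0)
step 2: fire t2:  (P0=4, P1=6, P2=4, P3=3, P4=4, P5=1, P6=4, P7=0) → (P0=4, P1=8, P2=4, P3=5, P4=5, P5=1, P6=4, P7=0)
step 3: fire t2:  (P0=4, P1=8, P2=4, P3=5, P4=5, P5=1, P6=4, P7=0) → (P0=4, P1=10, P2=4, P3=7, P4=6, P5=1, P6=4, P7=0)
step 4: fire t3:  (P0=4, P1=10, P2=4, P3=7, P4=6, P5=1, P6=4, P7=0) → (P0=4, P1=10, P2=3, P3=8, P4=6, P5=1, P6=4, P7=0)

(P0=4, P1=10, P2=3, P3=8, P4=6, P5=1, P6=4, P7=0)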